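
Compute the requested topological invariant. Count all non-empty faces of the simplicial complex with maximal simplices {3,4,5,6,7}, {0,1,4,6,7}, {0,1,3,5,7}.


Each maximal simplex on m vertices has 2^m - 1 nonempty faces.
Take the union (dedupe shared faces).
Total distinct faces = 73

73


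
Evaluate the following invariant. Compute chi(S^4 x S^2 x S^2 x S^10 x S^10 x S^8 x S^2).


chi is multiplicative: chi(X x Y) = chi(X) chi(Y).
Each even-dim sphere has chi = 2. There are 7 factors.
chi = 2^7 = 128

128


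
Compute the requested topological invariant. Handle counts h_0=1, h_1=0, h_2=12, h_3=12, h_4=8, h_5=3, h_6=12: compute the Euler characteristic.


Handles of index k contribute (-1)^k to chi (same as CW cells).
chi = (1) + (0) + (12) + (-12) + (8) + (-3) + (12) = 18

18


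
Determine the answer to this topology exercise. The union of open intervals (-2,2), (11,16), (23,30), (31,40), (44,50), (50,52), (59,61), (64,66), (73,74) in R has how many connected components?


Sort and merge overlapping open intervals.
Merged: (-2,2), (11,16), (23,30), (31,40), (44,50), (50,52), (59,61), (64,66), (73,74).
Number of components = 9

9


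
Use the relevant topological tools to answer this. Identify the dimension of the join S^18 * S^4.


Join of spheres: S^m * S^n = S^{m+n+1}.
dim = 18 + 4 + 1 = 23

23


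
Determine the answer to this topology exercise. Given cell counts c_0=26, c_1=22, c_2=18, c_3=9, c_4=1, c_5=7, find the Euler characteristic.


chi = sum_k (-1)^k c_k.
= (-1)^0*26 + (-1)^1*22 + (-1)^2*18 + (-1)^3*9 + (-1)^4*1 + (-1)^5*7
= (26) + (-22) + (18) + (-9) + (1) + (-7)
= 7

7


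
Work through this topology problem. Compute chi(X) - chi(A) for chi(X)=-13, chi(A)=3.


Relative Euler characteristic: chi(X, A) = chi(X) - chi(A).
= -13 - (3) = -16

-16


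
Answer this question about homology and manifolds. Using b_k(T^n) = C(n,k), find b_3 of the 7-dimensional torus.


By the Kunneth formula, b_k(T^n) = C(n,k).
b_3(T^7) = C(7,3).
C(7,3) = 7!/(3!*4!) = 35

35


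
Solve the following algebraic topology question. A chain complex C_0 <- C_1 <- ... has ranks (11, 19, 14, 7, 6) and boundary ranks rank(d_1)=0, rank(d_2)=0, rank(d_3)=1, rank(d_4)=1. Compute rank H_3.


rank H_k = rank(ker d_k) - rank(im d_{k+1}).
rank(ker d_3) = rank(C_3) - rank(d_3) = 7 - 1 = 6.
rank(im d_{3+1}) = 1.
rank H_3 = 6 - 1 = 5

5


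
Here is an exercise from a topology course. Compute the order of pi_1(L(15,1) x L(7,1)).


pi_1(X x Y) = pi_1(X) x pi_1(Y).
pi_1(L(15,1)) = Z/15, pi_1(L(7,1)) = Z/7.
|Z/15 x Z/7| = 15 * 7 = 105

105


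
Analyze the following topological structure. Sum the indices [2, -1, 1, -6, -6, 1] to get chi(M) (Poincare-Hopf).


Poincare-Hopf: chi(M) = sum of indices of zeros.
chi = (2) + (-1) + (1) + (-6) + (-6) + (1) = -9

-9


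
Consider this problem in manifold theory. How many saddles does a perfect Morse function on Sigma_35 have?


A perfect Morse function has m_k = b_k.
For Sigma_35: b_0=1, b_1=2g=70, b_2=1.
Saddles m_1 = 2g = 70

70


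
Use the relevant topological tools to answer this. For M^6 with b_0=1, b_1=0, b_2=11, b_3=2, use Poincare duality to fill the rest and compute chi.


By Poincare duality b_k = b_{6-k}, so full Betti numbers: b_0=1, b_1=0, b_2=11, b_3=2, b_4=11, b_5=0, b_6=1.
chi = sum (-1)^k b_k = 22

22


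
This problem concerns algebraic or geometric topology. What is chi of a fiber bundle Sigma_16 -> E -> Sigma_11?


For a fiber bundle F -> E -> B (with CW structure): chi(E) = chi(B) * chi(F).
chi(Sigma_11) = -20, chi(Sigma_16) = -30.
chi(E) = (-20) * (-30) = 600

600


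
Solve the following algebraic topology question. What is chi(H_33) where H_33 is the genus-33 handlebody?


A genus-g handlebody deformation retracts to a wedge of g circles.
chi(vee_g S^1) = 1 - g.
chi(H_33) = 1 - 33 = -32

-32


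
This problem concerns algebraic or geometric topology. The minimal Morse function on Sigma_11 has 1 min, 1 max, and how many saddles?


A perfect Morse function has m_k = b_k.
For Sigma_11: b_0=1, b_1=2g=22, b_2=1.
Saddles m_1 = 2g = 22

22


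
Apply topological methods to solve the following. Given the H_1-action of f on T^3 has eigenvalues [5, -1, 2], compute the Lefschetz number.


For a torus self-map: L(f) = det(I - A) where A acts on H_1.
L(f) = (1-5) * (1--1) * (1-2) = -4 * 2 * -1 = 8

8


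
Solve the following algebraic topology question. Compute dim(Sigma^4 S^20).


Each suspension raises dimension by 1: Sigma S^n = S^{n+1}.
Sigma^4 S^20 = S^{20+4} = S^24

24


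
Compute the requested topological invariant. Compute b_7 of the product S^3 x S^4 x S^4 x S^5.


Each S^d has Poincare polynomial 1 + t^d.
The product S^3 x S^4 x S^4 x S^5 has Poincare polynomial prod(1+t^d_i).
Expanding: b_0=1, b_3=1, b_4=2, b_5=1, b_7=2, b_8=2, b_9=2, b_11=1, b_12=2, b_13=1, b_16=1.
b_7 = 2

2


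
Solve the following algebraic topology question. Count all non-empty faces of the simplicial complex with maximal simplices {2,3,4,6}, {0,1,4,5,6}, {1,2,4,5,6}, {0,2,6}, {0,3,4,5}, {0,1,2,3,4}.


Each maximal simplex on m vertices has 2^m - 1 nonempty faces.
Take the union (dedupe shared faces).
Total distinct faces = 76

76


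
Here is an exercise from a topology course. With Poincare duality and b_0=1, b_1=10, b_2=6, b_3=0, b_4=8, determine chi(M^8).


By Poincare duality b_k = b_{8-k}, so full Betti numbers: b_0=1, b_1=10, b_2=6, b_3=0, b_4=8, b_5=0, b_6=6, b_7=10, b_8=1.
chi = sum (-1)^k b_k = 2

2


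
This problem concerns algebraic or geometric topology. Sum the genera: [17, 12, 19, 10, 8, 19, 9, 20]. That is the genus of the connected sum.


Genus is additive under connected sum of orientable surfaces.
g = 17 + 12 + 19 + 10 + 8 + 19 + 9 + 20 = 114

114


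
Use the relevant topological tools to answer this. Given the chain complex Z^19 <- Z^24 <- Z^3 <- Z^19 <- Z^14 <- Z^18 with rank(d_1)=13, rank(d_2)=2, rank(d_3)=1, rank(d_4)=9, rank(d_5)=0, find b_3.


rank H_k = rank(ker d_k) - rank(im d_{k+1}).
rank(ker d_3) = rank(C_3) - rank(d_3) = 19 - 1 = 18.
rank(im d_{3+1}) = 9.
rank H_3 = 18 - 9 = 9

9


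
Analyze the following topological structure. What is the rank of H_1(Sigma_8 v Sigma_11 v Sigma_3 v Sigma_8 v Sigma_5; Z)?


For a wedge X v Y: reduced H_k(X v Y) = H_k(X) + H_k(Y).
Each Sigma_g contributes b_1 = 2g.
b_1 = 16 + 22 + 6 + 16 + 10 = 70

70


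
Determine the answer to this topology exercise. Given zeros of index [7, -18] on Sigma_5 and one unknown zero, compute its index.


Poincare-Hopf: sum of indices = chi(M).
chi(Sigma_5) = 2 - 2*5 = -8.
Sum of known indices = -11.
x = chi - (sum known) = -8 - (-11) = 3

3


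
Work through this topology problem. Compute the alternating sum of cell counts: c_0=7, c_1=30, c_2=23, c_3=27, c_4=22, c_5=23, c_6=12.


chi = sum_k (-1)^k c_k.
= (-1)^0*7 + (-1)^1*30 + (-1)^2*23 + (-1)^3*27 + (-1)^4*22 + (-1)^5*23 + (-1)^6*12
= (7) + (-30) + (23) + (-27) + (22) + (-23) + (12)
= -16

-16


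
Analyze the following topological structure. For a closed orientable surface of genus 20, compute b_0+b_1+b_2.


For Sigma_20: b_0 = 1, b_1 = 2g = 40, b_2 = 1.
Total = 1 + 40 + 1 = 42

42


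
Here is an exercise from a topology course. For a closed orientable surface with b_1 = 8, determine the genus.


For a closed orientable surface: b_1 = 2g.
8 = 2g
g = 8 / 2 = 4

4


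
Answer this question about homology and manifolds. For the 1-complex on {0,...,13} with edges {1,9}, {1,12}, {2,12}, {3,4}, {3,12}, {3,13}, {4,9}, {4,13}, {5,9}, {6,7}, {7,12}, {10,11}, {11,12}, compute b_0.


Run DFS/union-find over 14 vertices.
V = 14, E = 13.
Number of components = 3

3


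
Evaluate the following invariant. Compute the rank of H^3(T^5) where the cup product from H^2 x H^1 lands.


Cup product: H^p x H^q -> H^{p+q}; here p+q = 2+1 = 3.
rank H^k(T^n) = C(n,k).
C(5,3) = 10

10


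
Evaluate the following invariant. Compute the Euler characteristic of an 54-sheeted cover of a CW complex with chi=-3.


For a finite covering: chi(E) = (number of sheets) * chi(B).
chi(E) = 54 * (-3) = -162

-162


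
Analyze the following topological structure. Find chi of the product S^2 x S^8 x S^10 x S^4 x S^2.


chi is multiplicative: chi(X x Y) = chi(X) chi(Y).
Each even-dim sphere has chi = 2. There are 5 factors.
chi = 2^5 = 32

32


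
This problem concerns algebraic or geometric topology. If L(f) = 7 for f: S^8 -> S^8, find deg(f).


L(f) = 1 + (-1)^8 deg(f) on S^8.
7 = 1 + (-1)^8 * deg(f)
(-1)^8 * deg(f) = 6
deg(f) = 6

6


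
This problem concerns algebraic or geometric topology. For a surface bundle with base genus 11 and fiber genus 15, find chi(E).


For a fiber bundle F -> E -> B (with CW structure): chi(E) = chi(B) * chi(F).
chi(Sigma_11) = -20, chi(Sigma_15) = -28.
chi(E) = (-20) * (-28) = 560

560


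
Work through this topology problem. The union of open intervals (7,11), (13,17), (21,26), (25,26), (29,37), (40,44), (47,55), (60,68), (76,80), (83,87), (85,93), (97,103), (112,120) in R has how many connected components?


Sort and merge overlapping open intervals.
Merged: (7,11), (13,17), (21,26), (29,37), (40,44), (47,55), (60,68), (76,80), (83,93), (97,103), (112,120).
Number of components = 11

11


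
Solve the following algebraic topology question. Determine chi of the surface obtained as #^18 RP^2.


For a non-orientable closed surface with k crosscaps: chi = 2 - k.
Here k = 18.
chi = 2 - 18 = -16

-16


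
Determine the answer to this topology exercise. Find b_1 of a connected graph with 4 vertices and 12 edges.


For a connected graph: rank(pi_1) = b_1 = E - V + 1 = 1 - chi.
chi = V - E = 4 - 12 = -8.
rank = 1 - (-8) = 12 - 4 + 1 = 9

9


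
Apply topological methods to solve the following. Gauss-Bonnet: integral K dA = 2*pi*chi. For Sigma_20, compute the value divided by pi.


Gauss-Bonnet: integral K dA = 2*pi*chi(M).
chi(Sigma_20) = 2 - 2*20 = -38.
(integral K dA)/pi = 2*chi = 2*(-38) = -76

-76


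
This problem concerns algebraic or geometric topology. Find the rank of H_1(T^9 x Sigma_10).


pi_1(A x B) = pi_1(A) x pi_1(B); rank of abelianization = b_1.
b_1(T^9) = 9, b_1(Sigma_10) = 2*10 = 20.
b_1(product) = 9 + 20 = 29

29


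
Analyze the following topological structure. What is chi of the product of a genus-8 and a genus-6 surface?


chi(Sigma_8) = 2 - 2*8 = -14
chi(Sigma_6) = 2 - 2*6 = -10
chi(product) = (-14) * (-10) = 140

140


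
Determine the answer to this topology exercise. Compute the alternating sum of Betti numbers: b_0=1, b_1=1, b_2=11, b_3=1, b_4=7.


chi = sum_k (-1)^k b_k.
= (1) + (-1) + (11) + (-1) + (7)
= 17

17


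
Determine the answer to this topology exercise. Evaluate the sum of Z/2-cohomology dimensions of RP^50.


H^k(RP^50; Z/2) = Z/2 for each 0 <= k <= 50.
Total dimension = 50 + 1 = 51

51


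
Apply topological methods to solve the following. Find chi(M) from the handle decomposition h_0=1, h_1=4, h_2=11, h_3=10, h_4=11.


Handles of index k contribute (-1)^k to chi (same as CW cells).
chi = (1) + (-4) + (11) + (-10) + (11) = 9

9


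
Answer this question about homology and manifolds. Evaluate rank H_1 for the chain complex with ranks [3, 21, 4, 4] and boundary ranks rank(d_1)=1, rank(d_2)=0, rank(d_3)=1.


rank H_k = rank(ker d_k) - rank(im d_{k+1}).
rank(ker d_1) = rank(C_1) - rank(d_1) = 21 - 1 = 20.
rank(im d_{1+1}) = 0.
rank H_1 = 20 - 0 = 20

20


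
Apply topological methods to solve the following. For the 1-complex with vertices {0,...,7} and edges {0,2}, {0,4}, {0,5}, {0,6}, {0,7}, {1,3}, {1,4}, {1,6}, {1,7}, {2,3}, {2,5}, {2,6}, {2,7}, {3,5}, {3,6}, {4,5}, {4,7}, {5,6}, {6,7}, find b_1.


b_1 = E - V + (number of components).
E = 19, V = 8, components = 1.
b_1 = 19 - 8 + 1 = 12

12


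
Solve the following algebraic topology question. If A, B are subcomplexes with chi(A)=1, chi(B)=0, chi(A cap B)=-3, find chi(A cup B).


chi(A cup B) = chi(A) + chi(B) - chi(A cap B)
= 1 + (0) - (-3)
= 4

4


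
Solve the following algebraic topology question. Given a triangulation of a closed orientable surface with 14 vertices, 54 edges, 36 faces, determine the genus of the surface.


chi = V - E + F = 14 - 54 + 36 = -4
For orientable closed surface: chi = 2 - 2g, so g = (2 - chi)/2.
g = (2 - (-4)) / 2 = 6 / 2 = 3

3


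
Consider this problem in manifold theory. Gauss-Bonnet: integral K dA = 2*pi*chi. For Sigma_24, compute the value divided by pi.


Gauss-Bonnet: integral K dA = 2*pi*chi(M).
chi(Sigma_24) = 2 - 2*24 = -46.
(integral K dA)/pi = 2*chi = 2*(-46) = -92

-92


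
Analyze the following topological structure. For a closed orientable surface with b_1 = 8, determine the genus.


For a closed orientable surface: b_1 = 2g.
8 = 2g
g = 8 / 2 = 4

4


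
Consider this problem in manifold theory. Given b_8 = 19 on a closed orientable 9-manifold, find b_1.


Poincare duality for closed orientable n-manifolds: b_k = b_{n-k}.
Here n = 9, so b_1 = b_8 = 19

19


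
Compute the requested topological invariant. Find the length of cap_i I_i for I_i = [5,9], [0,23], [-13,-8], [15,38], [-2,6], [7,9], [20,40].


Intersection = [max(a_i), min(b_i)] = [20, -8].
Since 20 > -8, the intersection is empty.
Length = 0

0


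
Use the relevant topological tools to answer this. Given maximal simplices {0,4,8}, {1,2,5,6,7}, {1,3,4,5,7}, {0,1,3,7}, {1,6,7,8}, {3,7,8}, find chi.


Enumerate all faces; f-vector: f_0=9, f_1=27, f_2=27, f_3=12, f_4=2.
chi = sum (-1)^k f_k = -1

-1


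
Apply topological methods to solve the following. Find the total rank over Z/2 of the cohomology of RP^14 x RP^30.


dim H^*(RP^n; Z/2) = n+1 (one Z/2 in each degree 0..n).
Total Betti number is multiplicative.
Total = (14+1) * (30+1) = 15 * 31 = 465

465


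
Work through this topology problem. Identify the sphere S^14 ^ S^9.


S^m ^ S^n = S^{m+n}.
k = 14 + 9 = 23

23


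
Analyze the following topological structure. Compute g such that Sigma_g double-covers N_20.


chi(N_20) = 2 - 20 = -18.
Double cover: chi(Sigma_g) = 2 * chi(N_20) = 2*(-18) = -36.
2 - 2g = -36, so g = (2 - (-36))/2 = 38/2 = 19

19


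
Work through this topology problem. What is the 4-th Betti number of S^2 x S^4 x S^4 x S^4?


Each S^d has Poincare polynomial 1 + t^d.
The product S^2 x S^4 x S^4 x S^4 has Poincare polynomial prod(1+t^d_i).
Expanding: b_0=1, b_2=1, b_4=3, b_6=3, b_8=3, b_10=3, b_12=1, b_14=1.
b_4 = 3

3


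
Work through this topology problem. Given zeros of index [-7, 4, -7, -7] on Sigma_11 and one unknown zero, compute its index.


Poincare-Hopf: sum of indices = chi(M).
chi(Sigma_11) = 2 - 2*11 = -20.
Sum of known indices = -17.
x = chi - (sum known) = -20 - (-17) = -3

-3


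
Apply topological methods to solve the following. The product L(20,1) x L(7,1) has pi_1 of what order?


pi_1(X x Y) = pi_1(X) x pi_1(Y).
pi_1(L(20,1)) = Z/20, pi_1(L(7,1)) = Z/7.
|Z/20 x Z/7| = 20 * 7 = 140

140


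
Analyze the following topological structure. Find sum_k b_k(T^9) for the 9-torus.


b_k(T^9) = C(9,k), so the sum over k is sum_k C(9,k) = 2^9.
Total = 2^9 = 512

512


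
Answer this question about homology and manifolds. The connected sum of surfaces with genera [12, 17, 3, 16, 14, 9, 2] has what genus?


Genus is additive under connected sum of orientable surfaces.
g = 12 + 17 + 3 + 16 + 14 + 9 + 2 = 73

73


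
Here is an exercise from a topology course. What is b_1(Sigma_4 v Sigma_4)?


For a wedge: H_1(A v B) = H_1(A) + H_1(B).
b_1(Sigma_4) = 8, b_1(Sigma_4) = 8.
b_1 = 8 + 8 = 16

16


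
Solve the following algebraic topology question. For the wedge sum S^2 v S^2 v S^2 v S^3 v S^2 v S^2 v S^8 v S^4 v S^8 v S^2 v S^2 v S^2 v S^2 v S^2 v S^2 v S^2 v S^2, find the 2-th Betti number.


For a wedge of spheres, H_k (k>0) is free on one generator per sphere of dimension k.
Spheres of dimension 2: count = 13.
b_2 = 13

13


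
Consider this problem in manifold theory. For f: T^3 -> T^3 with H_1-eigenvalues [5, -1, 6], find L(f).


For a torus self-map: L(f) = det(I - A) where A acts on H_1.
L(f) = (1-5) * (1--1) * (1-6) = -4 * 2 * -5 = 40

40


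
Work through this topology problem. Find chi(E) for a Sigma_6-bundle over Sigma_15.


For a fiber bundle F -> E -> B (with CW structure): chi(E) = chi(B) * chi(F).
chi(Sigma_15) = -28, chi(Sigma_6) = -10.
chi(E) = (-28) * (-10) = 280

280


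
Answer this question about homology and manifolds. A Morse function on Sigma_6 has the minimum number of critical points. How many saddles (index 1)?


A perfect Morse function has m_k = b_k.
For Sigma_6: b_0=1, b_1=2g=12, b_2=1.
Saddles m_1 = 2g = 12

12


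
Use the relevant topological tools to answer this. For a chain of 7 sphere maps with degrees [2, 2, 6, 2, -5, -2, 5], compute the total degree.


Degree is multiplicative: deg(composition) = product of degrees.
= (2) * (2) * (6) * (2) * (-5) * (-2) * (5) = 2400

2400


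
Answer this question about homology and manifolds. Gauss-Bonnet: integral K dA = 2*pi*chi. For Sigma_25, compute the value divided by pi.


Gauss-Bonnet: integral K dA = 2*pi*chi(M).
chi(Sigma_25) = 2 - 2*25 = -48.
(integral K dA)/pi = 2*chi = 2*(-48) = -96

-96


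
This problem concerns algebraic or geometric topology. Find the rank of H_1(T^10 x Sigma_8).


pi_1(A x B) = pi_1(A) x pi_1(B); rank of abelianization = b_1.
b_1(T^10) = 10, b_1(Sigma_8) = 2*8 = 16.
b_1(product) = 10 + 16 = 26

26


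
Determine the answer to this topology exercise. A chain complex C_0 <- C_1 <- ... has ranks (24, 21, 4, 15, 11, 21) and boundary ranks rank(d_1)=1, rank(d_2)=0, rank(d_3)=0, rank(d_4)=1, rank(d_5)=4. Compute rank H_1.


rank H_k = rank(ker d_k) - rank(im d_{k+1}).
rank(ker d_1) = rank(C_1) - rank(d_1) = 21 - 1 = 20.
rank(im d_{1+1}) = 0.
rank H_1 = 20 - 0 = 20

20


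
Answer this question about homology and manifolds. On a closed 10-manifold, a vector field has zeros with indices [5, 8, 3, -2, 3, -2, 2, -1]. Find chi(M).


Poincare-Hopf: chi(M) = sum of indices of zeros.
chi = (5) + (8) + (3) + (-2) + (3) + (-2) + (2) + (-1) = 16

16


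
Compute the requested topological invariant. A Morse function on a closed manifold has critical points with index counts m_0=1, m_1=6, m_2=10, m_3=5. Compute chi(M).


Morse theory: chi(M) = sum_k (-1)^k m_k where m_k = #(index-k critical points).
= (1) + (-6) + (10) + (-5) = 0

0


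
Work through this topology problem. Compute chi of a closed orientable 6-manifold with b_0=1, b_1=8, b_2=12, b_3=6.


By Poincare duality b_k = b_{6-k}, so full Betti numbers: b_0=1, b_1=8, b_2=12, b_3=6, b_4=12, b_5=8, b_6=1.
chi = sum (-1)^k b_k = 4

4


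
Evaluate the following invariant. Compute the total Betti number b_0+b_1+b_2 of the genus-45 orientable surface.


For Sigma_45: b_0 = 1, b_1 = 2g = 90, b_2 = 1.
Total = 1 + 90 + 1 = 92

92


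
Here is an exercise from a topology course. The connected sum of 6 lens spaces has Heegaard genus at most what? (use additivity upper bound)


Heegaard genus satisfies g(A#B) <= g(A) + g(B).
Each lens space has g = 1.
Upper bound: 6 * 1 = 6

6


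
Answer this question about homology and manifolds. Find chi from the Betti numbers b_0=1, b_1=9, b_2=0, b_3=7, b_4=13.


chi = sum_k (-1)^k b_k.
= (1) + (-9) + (0) + (-7) + (13)
= -2

-2


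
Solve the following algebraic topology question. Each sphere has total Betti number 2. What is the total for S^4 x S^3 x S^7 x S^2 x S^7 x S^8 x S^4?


Total Betti number is multiplicative under products.
Each S^d (d>=1) has total Betti number 2.
There are 7 sphere factors.
Total = 2^7 = 128

128


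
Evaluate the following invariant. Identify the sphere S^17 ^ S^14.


S^m ^ S^n = S^{m+n}.
k = 17 + 14 = 31

31


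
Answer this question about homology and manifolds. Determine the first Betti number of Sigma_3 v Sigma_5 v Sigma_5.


For a wedge X v Y: reduced H_k(X v Y) = H_k(X) + H_k(Y).
Each Sigma_g contributes b_1 = 2g.
b_1 = 6 + 10 + 10 = 26

26


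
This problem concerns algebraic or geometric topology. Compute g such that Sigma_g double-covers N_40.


chi(N_40) = 2 - 40 = -38.
Double cover: chi(Sigma_g) = 2 * chi(N_40) = 2*(-38) = -76.
2 - 2g = -76, so g = (2 - (-76))/2 = 78/2 = 39

39


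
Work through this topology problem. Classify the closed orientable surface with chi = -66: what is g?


chi = 2 - 2g for closed orientable surfaces.
-66 = 2 - 2g
2g = 2 - (-66) = 68
g = 34

34


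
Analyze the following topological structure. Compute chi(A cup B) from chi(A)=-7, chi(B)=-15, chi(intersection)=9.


chi(A cup B) = chi(A) + chi(B) - chi(A cap B)
= -7 + (-15) - (9)
= -31

-31


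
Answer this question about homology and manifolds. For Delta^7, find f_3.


Delta^7 has 7+1 vertices. A 3-face is a choice of 3+1 vertices.
f_3 = C(7+1, 3+1) = C(8,4) = 70

70


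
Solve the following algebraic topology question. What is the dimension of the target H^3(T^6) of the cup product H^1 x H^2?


Cup product: H^p x H^q -> H^{p+q}; here p+q = 1+2 = 3.
rank H^k(T^n) = C(n,k).
C(6,3) = 20

20


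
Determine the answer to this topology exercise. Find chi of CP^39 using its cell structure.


CP^39 has one cell in each even dimension 0, 2, ..., 2*39 (39+1 cells total).
All cells are even-dimensional, so chi = number of cells.
chi = 39 + 1 = 40

40


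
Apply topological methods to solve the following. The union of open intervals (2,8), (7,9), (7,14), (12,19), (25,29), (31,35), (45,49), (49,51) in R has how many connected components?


Sort and merge overlapping open intervals.
Merged: (2,19), (25,29), (31,35), (45,49), (49,51).
Number of components = 5

5


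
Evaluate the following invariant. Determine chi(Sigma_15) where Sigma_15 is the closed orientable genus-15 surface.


For a closed orientable surface of genus g: chi = 2 - 2g.
Here g = 15.
chi = 2 - 2*15 = 2 - 30 = -28

-28


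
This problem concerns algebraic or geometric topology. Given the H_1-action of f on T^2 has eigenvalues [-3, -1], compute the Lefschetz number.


For a torus self-map: L(f) = det(I - A) where A acts on H_1.
L(f) = (1--3) * (1--1) = 4 * 2 = 8

8


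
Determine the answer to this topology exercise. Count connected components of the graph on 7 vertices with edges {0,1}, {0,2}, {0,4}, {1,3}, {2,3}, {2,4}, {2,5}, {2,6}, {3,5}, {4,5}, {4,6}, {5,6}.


Run DFS/union-find over 7 vertices.
V = 7, E = 12.
Number of components = 1

1


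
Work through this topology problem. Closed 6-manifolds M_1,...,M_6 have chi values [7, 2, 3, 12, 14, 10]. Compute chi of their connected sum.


For n-manifolds: chi(A#B) = chi(A) + chi(B) - chi(S^6).
chi(S^6) = 1 + (-1)^6 = 2.
chi(#) = (sum chi_i) - (6-1)*chi(S^6) = 48 - 5*2 = 38

38


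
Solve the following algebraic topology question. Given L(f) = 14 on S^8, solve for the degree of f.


L(f) = 1 + (-1)^8 deg(f) on S^8.
14 = 1 + (-1)^8 * deg(f)
(-1)^8 * deg(f) = 13
deg(f) = 13

13


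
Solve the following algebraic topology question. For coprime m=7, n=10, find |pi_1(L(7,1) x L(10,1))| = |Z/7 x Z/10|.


pi_1(X x Y) = pi_1(X) x pi_1(Y).
pi_1(L(7,1)) = Z/7, pi_1(L(10,1)) = Z/10.
|Z/7 x Z/10| = 7 * 10 = 70

70


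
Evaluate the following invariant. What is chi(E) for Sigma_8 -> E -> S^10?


chi(S^10) = 2 (n even), chi(Sigma_8) = 2 - 2*8 = -14.
chi(E) = 2 * (-14) = -28

-28


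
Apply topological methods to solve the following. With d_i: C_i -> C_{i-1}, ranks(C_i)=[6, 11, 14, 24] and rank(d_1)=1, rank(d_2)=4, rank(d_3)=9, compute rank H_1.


rank H_k = rank(ker d_k) - rank(im d_{k+1}).
rank(ker d_1) = rank(C_1) - rank(d_1) = 11 - 1 = 10.
rank(im d_{1+1}) = 4.
rank H_1 = 10 - 4 = 6

6


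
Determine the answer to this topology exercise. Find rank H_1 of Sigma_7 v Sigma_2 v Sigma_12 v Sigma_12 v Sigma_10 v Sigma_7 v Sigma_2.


For a wedge X v Y: reduced H_k(X v Y) = H_k(X) + H_k(Y).
Each Sigma_g contributes b_1 = 2g.
b_1 = 14 + 4 + 24 + 24 + 20 + 14 + 4 = 104

104


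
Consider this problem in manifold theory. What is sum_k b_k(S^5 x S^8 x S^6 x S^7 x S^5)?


Total Betti number is multiplicative under products.
Each S^d (d>=1) has total Betti number 2.
There are 5 sphere factors.
Total = 2^5 = 32

32


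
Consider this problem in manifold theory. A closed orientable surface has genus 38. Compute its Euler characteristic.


For a closed orientable surface of genus g: chi = 2 - 2g.
Here g = 38.
chi = 2 - 2*38 = 2 - 76 = -74

-74


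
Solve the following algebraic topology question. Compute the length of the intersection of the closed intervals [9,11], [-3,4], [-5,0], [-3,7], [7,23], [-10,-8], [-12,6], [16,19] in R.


Intersection = [max(a_i), min(b_i)] = [16, -8].
Since 16 > -8, the intersection is empty.
Length = 0

0


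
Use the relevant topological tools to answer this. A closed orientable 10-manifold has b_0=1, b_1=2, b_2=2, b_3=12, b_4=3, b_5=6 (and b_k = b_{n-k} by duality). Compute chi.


By Poincare duality b_k = b_{10-k}, so full Betti numbers: b_0=1, b_1=2, b_2=2, b_3=12, b_4=3, b_5=6, b_6=3, b_7=12, b_8=2, b_9=2, b_10=1.
chi = sum (-1)^k b_k = -22

-22


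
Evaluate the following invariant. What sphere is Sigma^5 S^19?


Each suspension raises dimension by 1: Sigma S^n = S^{n+1}.
Sigma^5 S^19 = S^{19+5} = S^24

24


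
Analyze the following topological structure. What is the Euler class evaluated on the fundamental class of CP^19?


For any closed oriented manifold, <e(TM),[M]> = chi(M).
chi(CP^19) = 19+1 = 20

20


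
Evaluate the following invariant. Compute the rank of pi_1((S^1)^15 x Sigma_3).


pi_1(A x B) = pi_1(A) x pi_1(B); rank of abelianization = b_1.
b_1(T^15) = 15, b_1(Sigma_3) = 2*3 = 6.
b_1(product) = 15 + 6 = 21

21


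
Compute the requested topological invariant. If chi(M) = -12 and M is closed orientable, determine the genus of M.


chi = 2 - 2g for closed orientable surfaces.
-12 = 2 - 2g
2g = 2 - (-12) = 14
g = 7

7


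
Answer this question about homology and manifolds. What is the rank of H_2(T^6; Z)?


By the Kunneth formula, b_k(T^n) = C(n,k).
b_2(T^6) = C(6,2).
C(6,2) = 6!/(2!*4!) = 15

15


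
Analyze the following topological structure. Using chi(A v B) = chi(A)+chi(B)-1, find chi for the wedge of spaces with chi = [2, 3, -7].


chi(A v B) = chi(A) + chi(B) - 1 (one point identified).
For 3 spaces: chi = (sum chi_i) - (3 - 1).
sum = -2; chi = -2 - 2 = -4

-4


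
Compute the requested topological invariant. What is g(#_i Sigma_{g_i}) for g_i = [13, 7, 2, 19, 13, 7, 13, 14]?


Genus is additive under connected sum of orientable surfaces.
g = 13 + 7 + 2 + 19 + 13 + 7 + 13 + 14 = 88

88


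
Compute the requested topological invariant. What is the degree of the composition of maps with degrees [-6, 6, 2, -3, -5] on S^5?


Degree is multiplicative: deg(composition) = product of degrees.
= (-6) * (6) * (2) * (-3) * (-5) = -1080

-1080


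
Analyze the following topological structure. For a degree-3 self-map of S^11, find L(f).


On S^11: L(f) = tr(f_0*) + (-1)^11 tr(f_11*) = 1 + (-1)^11 * deg(f).
L(f) = 1 + (-1)^11 * 3 = 1 + -3 = -2

-2


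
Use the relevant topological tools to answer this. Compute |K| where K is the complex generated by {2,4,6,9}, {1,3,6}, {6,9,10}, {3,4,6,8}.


Each maximal simplex on m vertices has 2^m - 1 nonempty faces.
Take the union (dedupe shared faces).
Total distinct faces = 35

35


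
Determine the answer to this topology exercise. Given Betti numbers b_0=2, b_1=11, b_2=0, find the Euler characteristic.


chi = sum_k (-1)^k b_k.
= (2) + (-11) + (0)
= -9

-9


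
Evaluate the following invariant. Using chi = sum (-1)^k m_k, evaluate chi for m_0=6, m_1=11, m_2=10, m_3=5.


Morse theory: chi(M) = sum_k (-1)^k m_k where m_k = #(index-k critical points).
= (6) + (-11) + (10) + (-5) = 0

0


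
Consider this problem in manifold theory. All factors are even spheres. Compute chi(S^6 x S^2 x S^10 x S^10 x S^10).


chi is multiplicative: chi(X x Y) = chi(X) chi(Y).
Each even-dim sphere has chi = 2. There are 5 factors.
chi = 2^5 = 32

32


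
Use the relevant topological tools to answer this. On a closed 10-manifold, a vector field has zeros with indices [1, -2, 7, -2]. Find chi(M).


Poincare-Hopf: chi(M) = sum of indices of zeros.
chi = (1) + (-2) + (7) + (-2) = 4

4


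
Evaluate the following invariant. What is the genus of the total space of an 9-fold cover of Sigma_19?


For an n-sheeted cover: chi(E) = n * chi(B).
chi(Sigma_19) = 2 - 2*19 = -36.
chi(E) = 9 * (-36) = -324.
genus(E) = (2 - chi(E))/2 = (2 - (-324))/2 = 326/2 = 163

163


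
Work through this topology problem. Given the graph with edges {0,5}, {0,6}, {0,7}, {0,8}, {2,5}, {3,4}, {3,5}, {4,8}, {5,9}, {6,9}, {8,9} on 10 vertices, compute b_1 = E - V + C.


b_1 = E - V + (number of components).
E = 11, V = 10, components = 2.
b_1 = 11 - 10 + 2 = 3

3


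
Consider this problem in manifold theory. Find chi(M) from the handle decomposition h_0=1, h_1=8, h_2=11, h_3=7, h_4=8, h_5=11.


Handles of index k contribute (-1)^k to chi (same as CW cells).
chi = (1) + (-8) + (11) + (-7) + (8) + (-11) = -6

-6


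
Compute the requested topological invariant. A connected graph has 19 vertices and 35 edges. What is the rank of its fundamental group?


For a connected graph: rank(pi_1) = b_1 = E - V + 1 = 1 - chi.
chi = V - E = 19 - 35 = -16.
rank = 1 - (-16) = 35 - 19 + 1 = 17

17


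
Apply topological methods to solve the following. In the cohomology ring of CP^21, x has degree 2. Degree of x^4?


|x| = 2 in H^*(CP^n).
|x^4| = 4 * |x| = 4 * 2 = 8

8


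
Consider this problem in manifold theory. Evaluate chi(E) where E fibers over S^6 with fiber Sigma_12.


chi(S^6) = 2 (n even), chi(Sigma_12) = 2 - 2*12 = -22.
chi(E) = 2 * (-22) = -44

-44


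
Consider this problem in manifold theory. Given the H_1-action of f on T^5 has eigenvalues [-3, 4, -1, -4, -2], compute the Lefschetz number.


For a torus self-map: L(f) = det(I - A) where A acts on H_1.
L(f) = (1--3) * (1-4) * (1--1) * (1--4) * (1--2) = 4 * -3 * 2 * 5 * 3 = -360

-360


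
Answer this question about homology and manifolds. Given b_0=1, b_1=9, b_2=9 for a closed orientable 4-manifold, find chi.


By Poincare duality b_k = b_{4-k}, so full Betti numbers: b_0=1, b_1=9, b_2=9, b_3=9, b_4=1.
chi = sum (-1)^k b_k = -7

-7


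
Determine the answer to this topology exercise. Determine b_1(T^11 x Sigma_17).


pi_1(A x B) = pi_1(A) x pi_1(B); rank of abelianization = b_1.
b_1(T^11) = 11, b_1(Sigma_17) = 2*17 = 34.
b_1(product) = 11 + 34 = 45

45


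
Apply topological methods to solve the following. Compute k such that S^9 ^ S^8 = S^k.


S^m ^ S^n = S^{m+n}.
k = 9 + 8 = 17

17


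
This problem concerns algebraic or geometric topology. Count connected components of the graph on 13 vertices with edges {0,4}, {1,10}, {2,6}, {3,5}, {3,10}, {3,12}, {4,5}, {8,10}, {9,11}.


Run DFS/union-find over 13 vertices.
V = 13, E = 9.
Number of components = 4

4


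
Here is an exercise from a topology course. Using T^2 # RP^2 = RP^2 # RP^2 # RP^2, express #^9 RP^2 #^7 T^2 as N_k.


Since a >= 1, the sum is non-orientable; each T^2 can be replaced by RP^2 # RP^2 (since T^2#RP^2 = 3RP^2).
Total crosscaps k = 9 + 2*7 = 23.
Check via chi: chi = 9*1 + 7*0 - (9+7-1)*2 = -21 = 2 - k = -21. Consistent.

23


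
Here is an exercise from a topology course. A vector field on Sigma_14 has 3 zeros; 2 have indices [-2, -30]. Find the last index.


Poincare-Hopf: sum of indices = chi(M).
chi(Sigma_14) = 2 - 2*14 = -26.
Sum of known indices = -32.
x = chi - (sum known) = -26 - (-32) = 6

6


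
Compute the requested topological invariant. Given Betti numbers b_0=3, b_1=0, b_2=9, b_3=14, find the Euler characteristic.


chi = sum_k (-1)^k b_k.
= (3) + (0) + (9) + (-14)
= -2

-2


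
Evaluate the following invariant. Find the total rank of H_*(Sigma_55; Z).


For Sigma_55: b_0 = 1, b_1 = 2g = 110, b_2 = 1.
Total = 1 + 110 + 1 = 112

112


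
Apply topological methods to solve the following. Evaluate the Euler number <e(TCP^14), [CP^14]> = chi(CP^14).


For any closed oriented manifold, <e(TM),[M]> = chi(M).
chi(CP^14) = 14+1 = 15

15


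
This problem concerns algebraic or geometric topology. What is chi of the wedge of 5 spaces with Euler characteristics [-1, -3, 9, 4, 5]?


chi(A v B) = chi(A) + chi(B) - 1 (one point identified).
For 5 spaces: chi = (sum chi_i) - (5 - 1).
sum = 14; chi = 14 - 4 = 10

10


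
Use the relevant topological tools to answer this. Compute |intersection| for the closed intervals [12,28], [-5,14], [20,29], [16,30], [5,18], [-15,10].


Intersection = [max(a_i), min(b_i)] = [20, 10].
Since 20 > 10, the intersection is empty.
Length = 0

0


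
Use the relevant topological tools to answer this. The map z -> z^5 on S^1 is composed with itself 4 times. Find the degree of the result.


deg(f) = 5. Degree is multiplicative: deg(f^4) = (deg f)^4.
deg(f^4) = (5)^4 = 625

625


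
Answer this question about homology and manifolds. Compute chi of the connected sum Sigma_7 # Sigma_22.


chi(Sigma_7) = 2 - 2*7 = -12
chi(Sigma_22) = 2 - 2*22 = -42
For surfaces: chi(A#B) = chi(A) + chi(B) - 2.
chi = -12 + -42 - 2 = -56

-56


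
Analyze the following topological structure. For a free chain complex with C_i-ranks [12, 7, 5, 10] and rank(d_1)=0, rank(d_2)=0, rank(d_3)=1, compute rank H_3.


rank H_k = rank(ker d_k) - rank(im d_{k+1}).
rank(ker d_3) = rank(C_3) - rank(d_3) = 10 - 1 = 9.
rank(im d_{3+1}) = 0.
rank H_3 = 9 - 0 = 9

9


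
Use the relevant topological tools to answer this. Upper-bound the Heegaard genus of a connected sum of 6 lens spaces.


Heegaard genus satisfies g(A#B) <= g(A) + g(B).
Each lens space has g = 1.
Upper bound: 6 * 1 = 6

6


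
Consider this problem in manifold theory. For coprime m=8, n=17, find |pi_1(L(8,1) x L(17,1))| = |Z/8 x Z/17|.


pi_1(X x Y) = pi_1(X) x pi_1(Y).
pi_1(L(8,1)) = Z/8, pi_1(L(17,1)) = Z/17.
|Z/8 x Z/17| = 8 * 17 = 136

136


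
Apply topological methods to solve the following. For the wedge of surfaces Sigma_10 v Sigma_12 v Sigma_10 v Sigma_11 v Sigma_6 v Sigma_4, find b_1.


For a wedge X v Y: reduced H_k(X v Y) = H_k(X) + H_k(Y).
Each Sigma_g contributes b_1 = 2g.
b_1 = 20 + 24 + 20 + 22 + 12 + 8 = 106

106


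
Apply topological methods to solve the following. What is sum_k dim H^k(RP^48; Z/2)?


H^k(RP^48; Z/2) = Z/2 for each 0 <= k <= 48.
Total dimension = 48 + 1 = 49

49


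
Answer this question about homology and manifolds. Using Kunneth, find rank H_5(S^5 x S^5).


Each S^d has Poincare polynomial 1 + t^d.
The product S^5 x S^5 has Poincare polynomial prod(1+t^d_i).
Expanding: b_0=1, b_5=2, b_10=1.
b_5 = 2

2


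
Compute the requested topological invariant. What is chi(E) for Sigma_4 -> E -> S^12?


chi(S^12) = 2 (n even), chi(Sigma_4) = 2 - 2*4 = -6.
chi(E) = 2 * (-6) = -12

-12


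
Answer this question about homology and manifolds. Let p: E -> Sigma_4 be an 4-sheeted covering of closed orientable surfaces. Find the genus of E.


For an n-sheeted cover: chi(E) = n * chi(B).
chi(Sigma_4) = 2 - 2*4 = -6.
chi(E) = 4 * (-6) = -24.
genus(E) = (2 - chi(E))/2 = (2 - (-24))/2 = 26/2 = 13

13


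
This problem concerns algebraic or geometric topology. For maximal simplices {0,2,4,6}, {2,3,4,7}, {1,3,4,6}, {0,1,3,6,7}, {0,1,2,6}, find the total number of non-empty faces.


Each maximal simplex on m vertices has 2^m - 1 nonempty faces.
Take the union (dedupe shared faces).
Total distinct faces = 61

61


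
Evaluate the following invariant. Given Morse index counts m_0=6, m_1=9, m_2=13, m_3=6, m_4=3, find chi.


Morse theory: chi(M) = sum_k (-1)^k m_k where m_k = #(index-k critical points).
= (6) + (-9) + (13) + (-6) + (3) = 7

7


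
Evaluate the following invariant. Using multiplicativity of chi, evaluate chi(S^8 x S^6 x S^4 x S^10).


chi is multiplicative: chi(X x Y) = chi(X) chi(Y).
Each even-dim sphere has chi = 2. There are 4 factors.
chi = 2^4 = 16

16


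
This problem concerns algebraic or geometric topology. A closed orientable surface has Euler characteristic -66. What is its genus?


chi = 2 - 2g for closed orientable surfaces.
-66 = 2 - 2g
2g = 2 - (-66) = 68
g = 34

34


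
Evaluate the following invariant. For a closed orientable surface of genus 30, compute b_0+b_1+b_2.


For Sigma_30: b_0 = 1, b_1 = 2g = 60, b_2 = 1.
Total = 1 + 60 + 1 = 62

62


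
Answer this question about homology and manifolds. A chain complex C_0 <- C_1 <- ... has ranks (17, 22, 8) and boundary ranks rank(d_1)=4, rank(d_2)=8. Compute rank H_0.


rank H_k = rank(ker d_k) - rank(im d_{k+1}).
rank(ker d_0) = rank(C_0) - rank(d_0) = 17 - 0 = 17.
rank(im d_{0+1}) = 4.
rank H_0 = 17 - 4 = 13

13


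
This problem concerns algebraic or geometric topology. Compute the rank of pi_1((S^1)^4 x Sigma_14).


pi_1(A x B) = pi_1(A) x pi_1(B); rank of abelianization = b_1.
b_1(T^4) = 4, b_1(Sigma_14) = 2*14 = 28.
b_1(product) = 4 + 28 = 32

32


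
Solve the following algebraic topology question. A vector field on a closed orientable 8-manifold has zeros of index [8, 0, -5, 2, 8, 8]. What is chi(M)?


Poincare-Hopf: chi(M) = sum of indices of zeros.
chi = (8) + (0) + (-5) + (2) + (8) + (8) = 21

21


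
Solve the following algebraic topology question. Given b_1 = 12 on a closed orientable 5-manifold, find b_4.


Poincare duality for closed orientable n-manifolds: b_k = b_{n-k}.
Here n = 5, so b_4 = b_1 = 12

12


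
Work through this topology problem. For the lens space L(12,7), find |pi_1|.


pi_1(L(p,q)) = Z/pZ for any q coprime to p.
|pi_1(L(12,7))| = 12

12


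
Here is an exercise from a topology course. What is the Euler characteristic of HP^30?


HP^30 has one cell in each dimension 0, 4, ..., 4*30 (30+1 cells, all even-dim).
chi = 30 + 1 = 31

31


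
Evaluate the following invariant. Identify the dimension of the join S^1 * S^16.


Join of spheres: S^m * S^n = S^{m+n+1}.
dim = 1 + 16 + 1 = 18

18


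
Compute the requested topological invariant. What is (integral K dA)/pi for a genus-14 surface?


Gauss-Bonnet: integral K dA = 2*pi*chi(M).
chi(Sigma_14) = 2 - 2*14 = -26.
(integral K dA)/pi = 2*chi = 2*(-26) = -52

-52


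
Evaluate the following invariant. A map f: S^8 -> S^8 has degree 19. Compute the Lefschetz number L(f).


On S^8: L(f) = tr(f_0*) + (-1)^8 tr(f_8*) = 1 + (-1)^8 * deg(f).
L(f) = 1 + (-1)^8 * 19 = 1 + 19 = 20

20


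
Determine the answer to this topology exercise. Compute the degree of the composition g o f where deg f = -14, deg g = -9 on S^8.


Degree is multiplicative under composition: deg(g o f) = deg(g) * deg(f).
= -9 * -14 = 126

126


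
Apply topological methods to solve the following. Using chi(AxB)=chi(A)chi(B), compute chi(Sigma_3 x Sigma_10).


chi(Sigma_3) = 2 - 2*3 = -4
chi(Sigma_10) = 2 - 2*10 = -18
chi(product) = (-4) * (-18) = 72

72


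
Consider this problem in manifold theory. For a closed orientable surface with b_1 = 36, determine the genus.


For a closed orientable surface: b_1 = 2g.
36 = 2g
g = 36 / 2 = 18

18


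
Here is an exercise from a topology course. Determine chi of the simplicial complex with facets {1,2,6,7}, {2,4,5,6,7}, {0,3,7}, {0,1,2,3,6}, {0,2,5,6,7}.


Enumerate all faces; f-vector: f_0=8, f_1=23, f_2=28, f_3=15, f_4=3.
chi = sum (-1)^k f_k = 1

1


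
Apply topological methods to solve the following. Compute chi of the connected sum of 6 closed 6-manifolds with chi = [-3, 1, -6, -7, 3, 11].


For n-manifolds: chi(A#B) = chi(A) + chi(B) - chi(S^6).
chi(S^6) = 1 + (-1)^6 = 2.
chi(#) = (sum chi_i) - (6-1)*chi(S^6) = -1 - 5*2 = -11

-11
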